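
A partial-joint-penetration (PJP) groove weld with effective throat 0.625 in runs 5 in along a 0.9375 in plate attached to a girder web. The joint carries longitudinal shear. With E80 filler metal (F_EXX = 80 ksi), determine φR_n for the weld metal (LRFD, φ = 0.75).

Effective throat (given) t_e = 0.625 in.
A_we = 0.625 × 5 = 3.125 in².
F_nw = 0.6 F_EXX = 48 ksi.
φR_n = 0.75 × 48 × 3.125 = 112.5 kip.

φR_n ≈ 112 kip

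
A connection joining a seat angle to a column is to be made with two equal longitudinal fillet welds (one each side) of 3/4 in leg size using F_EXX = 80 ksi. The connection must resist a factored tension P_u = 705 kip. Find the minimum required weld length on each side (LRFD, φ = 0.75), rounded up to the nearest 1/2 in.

Throat t_e = 0.707 × 0.75 = 0.5302 in.
φr_n = 0.75 × 0.6 × 80 × 0.5302 = 19.09 kip/in.
L_req = P_u / φr_n = 705 / 19.09 = 36.93 in total.
Per side: 36.93 / 2 = 18.47 in.
Round up → use L = 18.5 in on each side.

L = 18.5 in on each side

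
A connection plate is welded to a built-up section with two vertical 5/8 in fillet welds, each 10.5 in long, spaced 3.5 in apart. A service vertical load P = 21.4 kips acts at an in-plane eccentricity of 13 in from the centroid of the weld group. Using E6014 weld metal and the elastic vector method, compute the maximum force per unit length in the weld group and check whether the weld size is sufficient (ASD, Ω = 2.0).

f_max ≈ 6.38 kip/in; adequate

E60XX → F_EXX = 60 ksi.
Total weld length L_w = 21 in. Treat welds as unit-width lines.
Polar moment about centroid: J = 2[d³/12 + d(b/2)²] = 2[10.5³/12 + 10.5×1.75²] = 257.2 in³.
Direct shear f_v = P/L_w = 21.4 / 21 = 1.019 kip/in (vertical).
Torsion M = P·e = 21.4 × 13 = 278.2 kip·in.
Critical point at (x, y) = (1.75, 5.25) from centroid. f_tx = M·y/J = 5.678 kip/in; f_ty = M·x/J = 1.893 kip/in.
Resultant f_max = √[f_tx² + (f_v + f_ty)²] = √[5.678² + (1.019 + 1.893)²] = 6.381 kip/in.
Capacity per unit length: r_n/Ω = (1/2.0) × 0.6 × 60 × (0.707 × 0.625) = 7.954 kip/in.
6.381 ≤ 7.954 → adequate.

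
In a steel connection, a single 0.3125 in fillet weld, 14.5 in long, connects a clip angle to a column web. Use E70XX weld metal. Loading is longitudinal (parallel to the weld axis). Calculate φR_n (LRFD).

E70XX → F_EXX = 70 ksi.
Effective throat t_e = 0.707 × 0.3125 = 0.2209 in.
Total length L = 14.5 in; A_we = 0.2209 × 14.5 = 3.204 in².
F_nw = 0.6 F_EXX = 0.6 × 70 = 42 ksi.
φR_n = 0.75 × 42 × 3.204 = 100.9 kips.

φR_n ≈ 101 kips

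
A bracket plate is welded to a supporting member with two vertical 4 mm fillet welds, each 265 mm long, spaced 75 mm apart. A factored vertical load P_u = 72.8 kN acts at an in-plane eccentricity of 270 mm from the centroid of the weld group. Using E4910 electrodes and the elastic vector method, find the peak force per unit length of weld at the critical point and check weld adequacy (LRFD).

f_max ≈ 753 N/mm; NOT adequate

E49XX → F_EXX = 490 MPa.
Total weld length L_w = 530 mm. Treat welds as unit-width lines.
Polar moment about centroid: J = 2[d³/12 + d(b/2)²] = 2[265³/12 + 265×37.5²] = 3847000 mm³.
Direct shear f_v = P/L_w = 72.8×10³ / 530 = 137.4 N/mm (vertical).
Torsion M = P·e = 72.8×10³ × 270 = 19656000 N·mm.
Critical point at (x, y) = (37.5, 132.5) from centroid. f_tx = M·y/J = 677 N/mm; f_ty = M·x/J = 191.6 N/mm.
Resultant f_max = √[f_tx² + (f_v + f_ty)²] = √[677² + (137.4 + 191.6)²] = 752.7 N/mm.
Capacity per unit length: φr_n = 0.75 × 0.6 × 490 × (0.707 × 4) = 623.6 N/mm.
752.7 > 623.6 → NOT adequate.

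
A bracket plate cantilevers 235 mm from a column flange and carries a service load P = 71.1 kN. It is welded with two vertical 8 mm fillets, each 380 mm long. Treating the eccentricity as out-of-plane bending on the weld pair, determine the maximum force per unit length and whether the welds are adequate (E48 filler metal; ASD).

E48XX → F_EXX = 480 MPa.
L_w = 2 × 380 = 760 mm; section modulus (unit throat) S = 2 × L²/6 = 48130 mm².
Direct shear f_v = P/L_w = 71.1×10³/760 = 93.55 N/mm.
Moment M = P × e = 71.1×10³ × 235 = 16708000 N·mm; bending f_b = M/S = 347.1 N/mm.
f_max = √(f_v² + f_b²) = √(93.55² + 347.1²) = 359.5 N/mm.
r_n/Ω = (1/2.0) × 0.6 × 480 × (0.707 × 8) = 814.5 N/mm → adequate.

f_max ≈ 360 N/mm; adequate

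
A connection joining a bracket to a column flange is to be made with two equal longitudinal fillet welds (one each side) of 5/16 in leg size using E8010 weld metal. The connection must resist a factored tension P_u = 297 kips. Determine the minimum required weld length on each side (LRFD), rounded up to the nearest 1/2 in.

L = 19 in on each side

E80XX → F_EXX = 80 ksi.
Throat t_e = 0.707 × 0.3125 = 0.2209 in.
φr_n = 0.75 × 0.6 × 80 × 0.2209 = 7.954 kips/in.
L_req = P_u / φr_n = 297 / 7.954 = 37.34 in total.
Per side: 37.34 / 2 = 18.67 in.
Round up → use L = 19 in on each side.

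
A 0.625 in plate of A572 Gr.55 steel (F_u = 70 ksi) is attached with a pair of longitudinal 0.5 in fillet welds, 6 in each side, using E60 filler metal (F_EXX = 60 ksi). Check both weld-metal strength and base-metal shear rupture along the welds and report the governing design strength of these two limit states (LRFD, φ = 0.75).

φR_n ≈ 115 kips (weld metal governs)

t_e = 0.707 × 0.5 = 0.3535 in; L = 12 in.
Weld metal: φR_n = 0.75 × 0.6 × 60 × 0.3535 × 12 = 114.5 kips.
Base metal (shear rupture): φR_n = 0.75 × 0.6 × 70 × 0.625 × 12 = 236.2 kips.
Governing: weld metal.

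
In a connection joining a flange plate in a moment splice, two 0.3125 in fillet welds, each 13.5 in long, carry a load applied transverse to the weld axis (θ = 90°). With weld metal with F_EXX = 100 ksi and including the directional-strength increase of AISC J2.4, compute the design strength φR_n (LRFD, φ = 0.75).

t_e = 0.707 × 0.3125 = 0.2209 in; A_we = 0.2209 × 27 = 5.965 in².
Directional factor: 1.0 + 0.5 sin^1.5(90°) = 1.5.
F_nw = 0.6 × 100 × 1.5 = 90 ksi.
φR_n = 0.75 × 90 × 5.965 = 402.7 kip.

φR_n ≈ 403 kip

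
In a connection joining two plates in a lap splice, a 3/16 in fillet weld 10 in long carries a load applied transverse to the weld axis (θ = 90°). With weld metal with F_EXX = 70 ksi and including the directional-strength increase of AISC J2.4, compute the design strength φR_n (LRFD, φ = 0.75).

t_e = 0.707 × 0.1875 = 0.1326 in; A_we = 0.1326 × 10 = 1.326 in².
Directional factor: 1.0 + 0.5 sin^1.5(90°) = 1.5.
F_nw = 0.6 × 70 × 1.5 = 63 ksi.
φR_n = 0.75 × 63 × 1.326 = 62.64 kip.

φR_n ≈ 62.6 kip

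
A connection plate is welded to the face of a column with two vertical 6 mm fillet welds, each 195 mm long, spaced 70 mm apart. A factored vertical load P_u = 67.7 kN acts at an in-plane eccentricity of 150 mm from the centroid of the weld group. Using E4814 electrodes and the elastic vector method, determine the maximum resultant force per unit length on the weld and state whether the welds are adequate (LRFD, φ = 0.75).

E48XX → F_EXX = 480 MPa.
Total weld length L_w = 390 mm. Treat welds as unit-width lines.
Polar moment about centroid: J = 2[d³/12 + d(b/2)²] = 2[195³/12 + 195×35²] = 1714000 mm³.
Direct shear f_v = P/L_w = 67.7×10³ / 390 = 173.6 N/mm (vertical).
Torsion M = P·e = 67.7×10³ × 150 = 10155000 N·mm.
Critical point at (x, y) = (35, 97.5) from centroid. f_tx = M·y/J = 577.8 N/mm; f_ty = M·x/J = 207.4 N/mm.
Resultant f_max = √[f_tx² + (f_v + f_ty)²] = √[577.8² + (173.6 + 207.4)²] = 692.1 N/mm.
Capacity per unit length: φr_n = 0.75 × 0.6 × 480 × (0.707 × 6) = 916.3 N/mm.
692.1 ≤ 916.3 → adequate.

f_max ≈ 692 N/mm; adequate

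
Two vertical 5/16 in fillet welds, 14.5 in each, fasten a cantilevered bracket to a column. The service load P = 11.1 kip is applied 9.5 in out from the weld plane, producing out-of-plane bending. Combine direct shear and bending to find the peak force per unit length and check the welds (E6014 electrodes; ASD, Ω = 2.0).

E60XX → F_EXX = 60 ksi.
L_w = 2 × 14.5 = 29 in; section modulus (unit throat) S = 2 × L²/6 = 70.08 in².
Direct shear f_v = P/L_w = 11.1/29 = 0.3828 kip/in.
Moment M = P × e = 11.1 × 9.5 = 105.45 kip·in; bending f_b = M/S = 1.505 kip/in.
f_max = √(f_v² + f_b²) = √(0.3828² + 1.505²) = 1.553 kip/in.
r_n/Ω = (1/2.0) × 0.6 × 60 × (0.707 × 0.3125) = 3.977 kip/in → adequate.

f_max ≈ 1.55 kip/in; adequate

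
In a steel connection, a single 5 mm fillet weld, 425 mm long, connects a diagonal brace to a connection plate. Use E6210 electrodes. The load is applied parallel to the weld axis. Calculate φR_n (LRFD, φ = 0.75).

φR_n ≈ 419 kN

E62XX → F_EXX = 620 MPa.
Effective throat t_e = 0.707 × 5 = 3.535 mm.
Total length L = 425 mm; A_we = 3.535 × 425 = 1502 mm².
F_nw = 0.6 F_EXX = 0.6 × 620 = 372 MPa.
φR_n = 0.75 × 372 × 1502 × 10⁻³ = 419.2 kN.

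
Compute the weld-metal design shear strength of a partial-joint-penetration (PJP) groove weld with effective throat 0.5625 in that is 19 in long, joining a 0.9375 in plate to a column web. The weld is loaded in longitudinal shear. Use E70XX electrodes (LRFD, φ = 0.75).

E70XX → F_EXX = 70 ksi.
Effective throat (given) t_e = 0.5625 in.
A_we = 0.5625 × 19 = 10.69 in².
F_nw = 0.6 F_EXX = 42 ksi.
φR_n = 0.75 × 42 × 10.69 = 336.7 kips.

φR_n ≈ 337 kips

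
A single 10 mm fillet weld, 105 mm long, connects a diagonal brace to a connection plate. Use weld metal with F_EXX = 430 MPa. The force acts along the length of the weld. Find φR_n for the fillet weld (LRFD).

Effective throat t_e = 0.707 × 10 = 7.07 mm.
Total length L = 105 mm; A_we = 7.07 × 105 = 742.3 mm².
F_nw = 0.6 F_EXX = 0.6 × 430 = 258 MPa.
φR_n = 0.75 × 258 × 742.3 × 10⁻³ = 143.6 kN.

φR_n ≈ 144 kN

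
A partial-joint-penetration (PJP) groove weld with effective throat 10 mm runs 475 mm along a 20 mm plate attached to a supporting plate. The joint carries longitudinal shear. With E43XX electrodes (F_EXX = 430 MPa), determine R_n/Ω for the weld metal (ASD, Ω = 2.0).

Effective throat (given) t_e = 10 mm.
A_we = 10 × 475 = 4750 mm².
F_nw = 0.6 F_EXX = 258 MPa.
R_n/Ω = (258 × 4750) / 2.0 × 10⁻³ = 612.8 kN.

R_n/Ω ≈ 613 kN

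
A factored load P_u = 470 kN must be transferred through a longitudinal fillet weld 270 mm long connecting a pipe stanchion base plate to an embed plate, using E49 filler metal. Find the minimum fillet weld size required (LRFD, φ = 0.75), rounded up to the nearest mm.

w = 12 mm

E49XX → F_EXX = 490 MPa.
Total weld length L = 270 mm.
Required throat t_e = P_u / (φ × 0.6 F_EXX × L) = 470 / (0.75 × 0.6 × 490 × 270 × 10⁻³) = 7.895 mm.
Required leg w = t_e / 0.707 = 11.17 mm → use 12 mm.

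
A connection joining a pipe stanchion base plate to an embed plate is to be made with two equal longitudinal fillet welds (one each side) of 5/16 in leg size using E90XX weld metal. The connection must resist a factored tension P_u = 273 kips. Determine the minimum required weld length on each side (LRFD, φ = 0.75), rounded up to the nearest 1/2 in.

L = 15.5 in on each side

E90XX → F_EXX = 90 ksi.
Throat t_e = 0.707 × 0.3125 = 0.2209 in.
φr_n = 0.75 × 0.6 × 90 × 0.2209 = 8.948 kips/in.
L_req = P_u / φr_n = 273 / 8.948 = 30.51 in total.
Per side: 30.51 / 2 = 15.25 in.
Round up → use L = 15.5 in on each side.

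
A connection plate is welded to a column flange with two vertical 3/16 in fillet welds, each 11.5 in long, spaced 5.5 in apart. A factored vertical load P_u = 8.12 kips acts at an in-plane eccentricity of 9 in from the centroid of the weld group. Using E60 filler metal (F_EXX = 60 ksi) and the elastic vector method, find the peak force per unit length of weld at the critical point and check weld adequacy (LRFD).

f_max ≈ 1.28 kip/in; adequate

Total weld length L_w = 23 in. Treat welds as unit-width lines.
Polar moment about centroid: J = 2[d³/12 + d(b/2)²] = 2[11.5³/12 + 11.5×2.75²] = 427.4 in³.
Direct shear f_v = P/L_w = 8.12 / 23 = 0.353 kip/in (vertical).
Torsion M = P·e = 8.12 × 9 = 73.08 kip·in.
Critical point at (x, y) = (2.75, 5.75) from centroid. f_tx = M·y/J = 0.9831 kip/in; f_ty = M·x/J = 0.4702 kip/in.
Resultant f_max = √[f_tx² + (f_v + f_ty)²] = √[0.9831² + (0.353 + 0.4702)²] = 1.282 kip/in.
Capacity per unit length: φr_n = 0.75 × 0.6 × 60 × (0.707 × 0.1875) = 3.579 kip/in.
1.282 ≤ 3.579 → adequate.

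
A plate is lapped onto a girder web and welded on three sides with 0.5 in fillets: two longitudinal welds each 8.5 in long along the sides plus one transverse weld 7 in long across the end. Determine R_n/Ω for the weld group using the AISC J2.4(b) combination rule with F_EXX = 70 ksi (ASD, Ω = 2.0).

R_n/Ω ≈ 185 kip

t_e = 0.707 × 0.5 = 0.3535 in.
R_nwl = 0.6 × 70 × 0.3535 × 17 = 252.4 kip (longitudinal, 2 welds).
R_nwt = 0.6 × 70 × 0.3535 × 7 = 103.9 kip (transverse, base value).
(i) R_nwl + R_nwt = 356.3 kip; (ii) 0.85 R_nwl + 1.5 R_nwt = 370.4 kip.
R_n = max = 370.4 kip [governs: (ii)]; R_n/Ω = 185.2 kip.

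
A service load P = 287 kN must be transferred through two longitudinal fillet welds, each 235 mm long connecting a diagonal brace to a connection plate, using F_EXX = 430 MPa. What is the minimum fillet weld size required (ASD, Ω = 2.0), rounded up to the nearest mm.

w = 7 mm

Total weld length L = 470 mm.
Required throat t_e = P × Ω / (0.6 F_EXX × L) = 287 × 2.0 / (0.6 × 430 × 470 × 10⁻³) = 4.734 mm.
Required leg w = t_e / 0.707 = 6.695 mm → use 7 mm.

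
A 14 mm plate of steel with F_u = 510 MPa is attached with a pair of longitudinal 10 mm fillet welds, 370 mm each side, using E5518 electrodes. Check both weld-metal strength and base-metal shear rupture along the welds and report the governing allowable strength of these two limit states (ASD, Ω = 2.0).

R_n/Ω ≈ 863 kN (weld metal governs)

E55XX → F_EXX = 550 MPa.
t_e = 0.707 × 10 = 7.07 mm; L = 740 mm.
Weld metal: R_n/Ω = (1/2.0) × 0.6 × 550 × 7.07 × 740 × 10⁻³ = 863.2 kN.
Base metal (shear rupture): R_n/Ω = (1/2.0) × 0.6 × 510 × 14 × 740 × 10⁻³ = 1585 kN.
Governing: weld metal.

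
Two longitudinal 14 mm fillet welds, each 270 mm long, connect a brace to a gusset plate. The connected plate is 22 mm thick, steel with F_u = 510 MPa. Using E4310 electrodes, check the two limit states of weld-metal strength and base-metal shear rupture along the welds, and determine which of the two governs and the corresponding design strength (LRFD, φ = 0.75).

φR_n ≈ 1030 kN (weld metal governs)

E43XX → F_EXX = 430 MPa.
t_e = 0.707 × 14 = 9.898 mm; L = 540 mm.
Weld metal: φR_n = 0.75 × 0.6 × 430 × 9.898 × 540 × 10⁻³ = 1034 kN.
Base metal (shear rupture): φR_n = 0.75 × 0.6 × 510 × 22 × 540 × 10⁻³ = 2726 kN.
Governing: weld metal.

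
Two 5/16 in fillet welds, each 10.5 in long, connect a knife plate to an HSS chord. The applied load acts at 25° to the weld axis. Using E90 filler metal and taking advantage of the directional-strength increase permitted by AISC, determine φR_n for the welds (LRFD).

E90XX → F_EXX = 90 ksi.
t_e = 0.707 × 0.3125 = 0.2209 in; A_we = 0.2209 × 21 = 4.64 in².
Directional factor: 1.0 + 0.5 sin^1.5(25°) = 1.137.
F_nw = 0.6 × 90 × 1.137 = 61.42 ksi.
φR_n = 0.75 × 61.42 × 4.64 = 213.7 kips.

φR_n ≈ 214 kips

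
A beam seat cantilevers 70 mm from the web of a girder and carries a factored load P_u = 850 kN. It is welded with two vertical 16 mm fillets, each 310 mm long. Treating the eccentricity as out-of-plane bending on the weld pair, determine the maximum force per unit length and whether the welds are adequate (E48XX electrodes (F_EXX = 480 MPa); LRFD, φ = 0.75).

L_w = 2 × 310 = 620 mm; section modulus (unit throat) S = 2 × L²/6 = 32030 mm².
Direct shear f_v = P/L_w = 850×10³/620 = 1371 N/mm.
Moment M = P × e = 850×10³ × 70 = 59500000 N·mm; bending f_b = M/S = 1857 N/mm.
f_max = √(f_v² + f_b²) = √(1371² + 1857²) = 2309 N/mm.
φr_n = 0.75 × 0.6 × 480 × (0.707 × 16) = 2443 N/mm → adequate.

f_max ≈ 2310 N/mm; adequate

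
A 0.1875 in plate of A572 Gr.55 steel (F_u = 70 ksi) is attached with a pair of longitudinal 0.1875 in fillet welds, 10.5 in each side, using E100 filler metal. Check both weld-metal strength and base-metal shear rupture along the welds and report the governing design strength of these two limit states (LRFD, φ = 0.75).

φR_n ≈ 124 kip (base-metal shear rupture governs)

E100XX → F_EXX = 100 ksi.
t_e = 0.707 × 0.1875 = 0.1326 in; L = 21 in.
Weld metal: φR_n = 0.75 × 0.6 × 100 × 0.1326 × 21 = 125.3 kip.
Base metal (shear rupture): φR_n = 0.75 × 0.6 × 70 × 0.1875 × 21 = 124 kip.
Governing: base-metal shear rupture.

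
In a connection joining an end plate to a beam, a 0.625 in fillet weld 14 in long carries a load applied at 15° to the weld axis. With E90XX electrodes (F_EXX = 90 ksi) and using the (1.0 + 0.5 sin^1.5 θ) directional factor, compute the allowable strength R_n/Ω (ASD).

t_e = 0.707 × 0.625 = 0.4419 in; A_we = 0.4419 × 14 = 6.186 in².
Directional factor: 1.0 + 0.5 sin^1.5(15°) = 1.066.
F_nw = 0.6 × 90 × 1.066 = 57.56 ksi.
R_n/Ω = (57.56 × 6.186) / 2.0 = 178 kip.

R_n/Ω ≈ 178 kip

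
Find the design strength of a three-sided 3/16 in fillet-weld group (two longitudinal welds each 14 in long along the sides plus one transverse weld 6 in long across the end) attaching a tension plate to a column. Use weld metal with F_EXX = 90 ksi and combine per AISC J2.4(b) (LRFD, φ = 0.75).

φR_n ≈ 183 kip

t_e = 0.707 × 0.1875 = 0.1326 in.
R_nwl = 0.6 × 90 × 0.1326 × 28 = 200.4 kip (longitudinal, 2 welds).
R_nwt = 0.6 × 90 × 0.1326 × 6 = 42.95 kip (transverse, base value).
(i) R_nwl + R_nwt = 243.4 kip; (ii) 0.85 R_nwl + 1.5 R_nwt = 234.8 kip.
R_n = max = 243.4 kip [governs: (i)]; φR_n = 182.5 kip.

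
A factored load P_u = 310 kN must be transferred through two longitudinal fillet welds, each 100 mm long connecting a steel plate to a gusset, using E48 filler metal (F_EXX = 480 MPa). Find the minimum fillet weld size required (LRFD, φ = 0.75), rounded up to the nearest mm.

w = 11 mm

Total weld length L = 200 mm.
Required throat t_e = P_u / (φ × 0.6 F_EXX × L) = 310 / (0.75 × 0.6 × 480 × 200 × 10⁻³) = 7.176 mm.
Required leg w = t_e / 0.707 = 10.15 mm → use 11 mm.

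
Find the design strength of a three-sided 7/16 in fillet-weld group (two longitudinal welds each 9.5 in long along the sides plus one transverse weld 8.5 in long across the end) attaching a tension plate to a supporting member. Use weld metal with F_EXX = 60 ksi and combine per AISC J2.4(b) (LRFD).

t_e = 0.707 × 0.4375 = 0.3093 in.
R_nwl = 0.6 × 60 × 0.3093 × 19 = 211.6 kip (longitudinal, 2 welds).
R_nwt = 0.6 × 60 × 0.3093 × 8.5 = 94.65 kip (transverse, base value).
(i) R_nwl + R_nwt = 306.2 kip; (ii) 0.85 R_nwl + 1.5 R_nwt = 321.8 kip.
R_n = max = 321.8 kip [governs: (ii)]; φR_n = 241.4 kip.

φR_n ≈ 241 kip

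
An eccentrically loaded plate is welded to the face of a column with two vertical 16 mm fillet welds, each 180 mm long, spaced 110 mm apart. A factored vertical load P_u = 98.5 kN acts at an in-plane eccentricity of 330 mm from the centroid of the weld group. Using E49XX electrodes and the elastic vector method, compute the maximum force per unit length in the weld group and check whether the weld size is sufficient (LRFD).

f_max ≈ 1820 N/mm; adequate

E49XX → F_EXX = 490 MPa.
Total weld length L_w = 360 mm. Treat welds as unit-width lines.
Polar moment about centroid: J = 2[d³/12 + d(b/2)²] = 2[180³/12 + 180×55²] = 2061000 mm³.
Direct shear f_v = P/L_w = 98.5×10³ / 360 = 273.6 N/mm (vertical).
Torsion M = P·e = 98.5×10³ × 330 = 32505000 N·mm.
Critical point at (x, y) = (55, 90) from centroid. f_tx = M·y/J = 1419 N/mm; f_ty = M·x/J = 867.4 N/mm.
Resultant f_max = √[f_tx² + (f_v + f_ty)²] = √[1419² + (273.6 + 867.4)²] = 1821 N/mm.
Capacity per unit length: φr_n = 0.75 × 0.6 × 490 × (0.707 × 16) = 2494 N/mm.
1821 ≤ 2494 → adequate.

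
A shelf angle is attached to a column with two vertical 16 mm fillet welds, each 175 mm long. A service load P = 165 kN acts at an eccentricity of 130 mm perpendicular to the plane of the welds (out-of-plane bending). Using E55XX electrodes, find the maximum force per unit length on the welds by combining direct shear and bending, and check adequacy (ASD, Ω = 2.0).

E55XX → F_EXX = 550 MPa.
L_w = 2 × 175 = 350 mm; section modulus (unit throat) S = 2 × L²/6 = 10210 mm².
Direct shear f_v = P/L_w = 165×10³/350 = 471.4 N/mm.
Moment M = P × e = 165×10³ × 130 = 21450000 N·mm; bending f_b = M/S = 2101 N/mm.
f_max = √(f_v² + f_b²) = √(471.4² + 2101²) = 2153 N/mm.
r_n/Ω = (1/2.0) × 0.6 × 550 × (0.707 × 16) = 1866 N/mm → NOT adequate.

f_max ≈ 2150 N/mm; NOT adequate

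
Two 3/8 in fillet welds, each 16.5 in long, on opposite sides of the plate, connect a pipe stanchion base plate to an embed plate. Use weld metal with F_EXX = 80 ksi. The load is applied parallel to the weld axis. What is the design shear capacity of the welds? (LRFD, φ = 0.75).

Effective throat t_e = 0.707 × 0.375 = 0.2651 in.
Total length L = 33 in; A_we = 0.2651 × 33 = 8.749 in².
F_nw = 0.6 F_EXX = 0.6 × 80 = 48 ksi.
φR_n = 0.75 × 48 × 8.749 = 315 kip.

φR_n ≈ 315 kip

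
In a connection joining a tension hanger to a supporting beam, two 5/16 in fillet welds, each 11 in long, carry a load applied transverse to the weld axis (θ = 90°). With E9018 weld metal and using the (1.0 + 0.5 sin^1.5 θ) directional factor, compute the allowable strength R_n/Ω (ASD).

R_n/Ω ≈ 197 kip

E90XX → F_EXX = 90 ksi.
t_e = 0.707 × 0.3125 = 0.2209 in; A_we = 0.2209 × 22 = 4.861 in².
Directional factor: 1.0 + 0.5 sin^1.5(90°) = 1.5.
F_nw = 0.6 × 90 × 1.5 = 81 ksi.
R_n/Ω = (81 × 4.861) / 2.0 = 196.9 kip.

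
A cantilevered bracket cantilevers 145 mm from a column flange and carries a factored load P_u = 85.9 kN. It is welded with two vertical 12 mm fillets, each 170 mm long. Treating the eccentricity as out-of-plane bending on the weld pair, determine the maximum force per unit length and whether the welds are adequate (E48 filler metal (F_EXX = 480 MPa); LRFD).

L_w = 2 × 170 = 340 mm; section modulus (unit throat) S = 2 × L²/6 = 9633 mm².
Direct shear f_v = P/L_w = 85.9×10³/340 = 252.6 N/mm.
Moment M = P × e = 85.9×10³ × 145 = 12456000 N·mm; bending f_b = M/S = 1293 N/mm.
f_max = √(f_v² + f_b²) = √(252.6² + 1293²) = 1317 N/mm.
φr_n = 0.75 × 0.6 × 480 × (0.707 × 12) = 1833 N/mm → adequate.

f_max ≈ 1320 N/mm; adequate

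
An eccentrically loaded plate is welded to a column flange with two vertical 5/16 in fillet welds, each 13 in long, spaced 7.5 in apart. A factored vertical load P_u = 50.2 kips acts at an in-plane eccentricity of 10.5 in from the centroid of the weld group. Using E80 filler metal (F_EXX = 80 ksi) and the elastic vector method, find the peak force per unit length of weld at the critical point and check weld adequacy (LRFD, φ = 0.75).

Total weld length L_w = 26 in. Treat welds as unit-width lines.
Polar moment about centroid: J = 2[d³/12 + d(b/2)²] = 2[13³/12 + 13×3.75²] = 731.8 in³.
Direct shear f_v = P/L_w = 50.2 / 26 = 1.931 kip/in (vertical).
Torsion M = P·e = 50.2 × 10.5 = 527.1 kip·in.
Critical point at (x, y) = (3.75, 6.5) from centroid. f_tx = M·y/J = 4.682 kip/in; f_ty = M·x/J = 2.701 kip/in.
Resultant f_max = √[f_tx² + (f_v + f_ty)²] = √[4.682² + (1.931 + 2.701)²] = 6.586 kip/in.
Capacity per unit length: φr_n = 0.75 × 0.6 × 80 × (0.707 × 0.3125) = 7.954 kip/in.
6.586 ≤ 7.954 → adequate.

f_max ≈ 6.59 kip/in; adequate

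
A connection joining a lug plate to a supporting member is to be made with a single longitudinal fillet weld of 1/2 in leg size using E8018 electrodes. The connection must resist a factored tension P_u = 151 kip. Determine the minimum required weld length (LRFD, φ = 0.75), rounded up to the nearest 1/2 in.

E80XX → F_EXX = 80 ksi.
Throat t_e = 0.707 × 0.5 = 0.3535 in.
φr_n = 0.75 × 0.6 × 80 × 0.3535 = 12.73 kip/in.
L_req = P_u / φr_n = 151 / 12.73 = 11.87 in total.
Round up → use L = 12 in.

L = 12 in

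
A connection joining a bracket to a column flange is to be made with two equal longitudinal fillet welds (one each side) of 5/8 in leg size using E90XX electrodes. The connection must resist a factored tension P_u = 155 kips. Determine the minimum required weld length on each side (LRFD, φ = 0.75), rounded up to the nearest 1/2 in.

L = 4.5 in on each side

E90XX → F_EXX = 90 ksi.
Throat t_e = 0.707 × 0.625 = 0.4419 in.
φr_n = 0.75 × 0.6 × 90 × 0.4419 = 17.9 kips/in.
L_req = P_u / φr_n = 155 / 17.9 = 8.661 in total.
Per side: 8.661 / 2 = 4.331 in.
Round up → use L = 4.5 in on each side.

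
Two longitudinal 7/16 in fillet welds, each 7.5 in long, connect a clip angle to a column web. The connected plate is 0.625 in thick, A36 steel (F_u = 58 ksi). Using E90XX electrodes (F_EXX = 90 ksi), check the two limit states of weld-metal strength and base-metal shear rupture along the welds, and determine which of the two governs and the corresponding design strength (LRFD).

φR_n ≈ 188 kips (weld metal governs)

t_e = 0.707 × 0.4375 = 0.3093 in; L = 15 in.
Weld metal: φR_n = 0.75 × 0.6 × 90 × 0.3093 × 15 = 187.9 kips.
Base metal (shear rupture): φR_n = 0.75 × 0.6 × 58 × 0.625 × 15 = 244.7 kips.
Governing: weld metal.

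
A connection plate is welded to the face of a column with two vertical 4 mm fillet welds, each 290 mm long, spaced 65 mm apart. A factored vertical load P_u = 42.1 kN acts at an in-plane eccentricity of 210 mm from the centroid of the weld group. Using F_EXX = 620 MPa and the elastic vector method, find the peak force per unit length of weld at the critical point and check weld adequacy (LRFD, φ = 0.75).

Total weld length L_w = 580 mm. Treat welds as unit-width lines.
Polar moment about centroid: J = 2[d³/12 + d(b/2)²] = 2[290³/12 + 290×32.5²] = 4677000 mm³.
Direct shear f_v = P/L_w = 42.1×10³ / 580 = 72.59 N/mm (vertical).
Torsion M = P·e = 42.1×10³ × 210 = 8841000 N·mm.
Critical point at (x, y) = (32.5, 145) from centroid. f_tx = M·y/J = 274.1 N/mm; f_ty = M·x/J = 61.43 N/mm.
Resultant f_max = √[f_tx² + (f_v + f_ty)²] = √[274.1² + (72.59 + 61.43)²] = 305.1 N/mm.
Capacity per unit length: φr_n = 0.75 × 0.6 × 620 × (0.707 × 4) = 789 N/mm.
305.1 ≤ 789 → adequate.

f_max ≈ 305 N/mm; adequate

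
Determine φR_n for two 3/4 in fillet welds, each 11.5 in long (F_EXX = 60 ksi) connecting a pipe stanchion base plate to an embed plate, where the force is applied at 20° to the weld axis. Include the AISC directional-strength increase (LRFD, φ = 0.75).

t_e = 0.707 × 0.75 = 0.5302 in; A_we = 0.5302 × 23 = 12.2 in².
Directional factor: 1.0 + 0.5 sin^1.5(20°) = 1.1.
F_nw = 0.6 × 60 × 1.1 = 39.6 ksi.
φR_n = 0.75 × 39.6 × 12.2 = 362.2 kip.

φR_n ≈ 362 kip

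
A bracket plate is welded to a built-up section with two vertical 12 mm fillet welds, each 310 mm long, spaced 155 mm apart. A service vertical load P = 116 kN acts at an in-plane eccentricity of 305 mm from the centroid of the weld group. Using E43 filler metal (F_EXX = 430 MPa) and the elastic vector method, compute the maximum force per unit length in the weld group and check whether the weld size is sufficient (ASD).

f_max ≈ 807 N/mm; adequate

Total weld length L_w = 620 mm. Treat welds as unit-width lines.
Polar moment about centroid: J = 2[d³/12 + d(b/2)²] = 2[310³/12 + 310×77.5²] = 8689000 mm³.
Direct shear f_v = P/L_w = 116×10³ / 620 = 187.1 N/mm (vertical).
Torsion M = P·e = 116×10³ × 305 = 35380000 N·mm.
Critical point at (x, y) = (77.5, 155) from centroid. f_tx = M·y/J = 631.1 N/mm; f_ty = M·x/J = 315.6 N/mm.
Resultant f_max = √[f_tx² + (f_v + f_ty)²] = √[631.1² + (187.1 + 315.6)²] = 806.8 N/mm.
Capacity per unit length: r_n/Ω = (1/2.0) × 0.6 × 430 × (0.707 × 12) = 1094 N/mm.
806.8 ≤ 1094 → adequate.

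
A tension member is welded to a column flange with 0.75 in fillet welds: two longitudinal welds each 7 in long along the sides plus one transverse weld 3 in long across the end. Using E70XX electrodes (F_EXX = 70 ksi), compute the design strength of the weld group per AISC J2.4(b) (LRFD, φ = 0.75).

t_e = 0.707 × 0.75 = 0.5302 in.
R_nwl = 0.6 × 70 × 0.5302 × 14 = 311.8 kip (longitudinal, 2 welds).
R_nwt = 0.6 × 70 × 0.5302 × 3 = 66.81 kip (transverse, base value).
(i) R_nwl + R_nwt = 378.6 kip; (ii) 0.85 R_nwl + 1.5 R_nwt = 365.2 kip.
R_n = max = 378.6 kip [governs: (i)]; φR_n = 283.9 kip.

φR_n ≈ 284 kip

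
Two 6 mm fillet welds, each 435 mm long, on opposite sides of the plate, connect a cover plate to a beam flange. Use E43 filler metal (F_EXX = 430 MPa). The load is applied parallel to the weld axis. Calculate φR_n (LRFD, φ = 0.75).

Effective throat t_e = 0.707 × 6 = 4.242 mm.
Total length L = 870 mm; A_we = 4.242 × 870 = 3691 mm².
F_nw = 0.6 F_EXX = 0.6 × 430 = 258 MPa.
φR_n = 0.75 × 258 × 3691 × 10⁻³ = 714.1 kN.

φR_n ≈ 714 kN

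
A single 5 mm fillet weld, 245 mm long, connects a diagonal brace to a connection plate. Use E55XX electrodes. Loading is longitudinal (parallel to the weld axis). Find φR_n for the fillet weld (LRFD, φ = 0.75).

φR_n ≈ 214 kN

E55XX → F_EXX = 550 MPa.
Effective throat t_e = 0.707 × 5 = 3.535 mm.
Total length L = 245 mm; A_we = 3.535 × 245 = 866.1 mm².
F_nw = 0.6 F_EXX = 0.6 × 550 = 330 MPa.
φR_n = 0.75 × 330 × 866.1 × 10⁻³ = 214.4 kN.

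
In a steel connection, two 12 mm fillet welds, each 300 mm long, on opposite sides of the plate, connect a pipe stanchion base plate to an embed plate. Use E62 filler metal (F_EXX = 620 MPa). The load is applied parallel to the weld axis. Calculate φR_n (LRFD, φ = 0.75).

φR_n ≈ 1420 kN

Effective throat t_e = 0.707 × 12 = 8.484 mm.
Total length L = 600 mm; A_we = 8.484 × 600 = 5090 mm².
F_nw = 0.6 F_EXX = 0.6 × 620 = 372 MPa.
φR_n = 0.75 × 372 × 5090 × 10⁻³ = 1420 kN.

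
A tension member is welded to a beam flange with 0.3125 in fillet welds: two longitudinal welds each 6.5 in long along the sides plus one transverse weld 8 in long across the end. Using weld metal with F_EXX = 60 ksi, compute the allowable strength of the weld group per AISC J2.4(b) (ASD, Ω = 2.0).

R_n/Ω ≈ 91.7 kips

t_e = 0.707 × 0.3125 = 0.2209 in.
R_nwl = 0.6 × 60 × 0.2209 × 13 = 103.4 kips (longitudinal, 2 welds).
R_nwt = 0.6 × 60 × 0.2209 × 8 = 63.63 kips (transverse, base value).
(i) R_nwl + R_nwt = 167 kips; (ii) 0.85 R_nwl + 1.5 R_nwt = 183.3 kips.
R_n = max = 183.3 kips [governs: (ii)]; R_n/Ω = 91.67 kips.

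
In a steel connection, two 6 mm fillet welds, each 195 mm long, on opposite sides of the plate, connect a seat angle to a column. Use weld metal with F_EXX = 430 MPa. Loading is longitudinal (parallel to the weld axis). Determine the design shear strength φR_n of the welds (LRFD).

φR_n ≈ 320 kN

Effective throat t_e = 0.707 × 6 = 4.242 mm.
Total length L = 390 mm; A_we = 4.242 × 390 = 1654 mm².
F_nw = 0.6 F_EXX = 0.6 × 430 = 258 MPa.
φR_n = 0.75 × 258 × 1654 × 10⁻³ = 320.1 kN.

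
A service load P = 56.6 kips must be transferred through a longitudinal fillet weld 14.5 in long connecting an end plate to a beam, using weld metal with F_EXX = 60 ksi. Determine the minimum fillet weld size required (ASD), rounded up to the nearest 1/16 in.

Total weld length L = 14.5 in.
Required throat t_e = P × Ω / (0.6 F_EXX × L) = 56.6 × 2.0 / (0.6 × 60 × 14.5) = 0.2169 in.
Required leg w = t_e / 0.707 = 0.3067 in → use 5/16 in.

w = 5/16 in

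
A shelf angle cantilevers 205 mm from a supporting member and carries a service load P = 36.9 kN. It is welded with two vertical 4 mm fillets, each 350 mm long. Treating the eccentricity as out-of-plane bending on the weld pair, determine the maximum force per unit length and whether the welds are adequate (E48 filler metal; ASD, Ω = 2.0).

f_max ≈ 193 N/mm; adequate

E48XX → F_EXX = 480 MPa.
L_w = 2 × 350 = 700 mm; section modulus (unit throat) S = 2 × L²/6 = 40830 mm².
Direct shear f_v = P/L_w = 36.9×10³/700 = 52.71 N/mm.
Moment M = P × e = 36.9×10³ × 205 = 7564500 N·mm; bending f_b = M/S = 185.3 N/mm.
f_max = √(f_v² + f_b²) = √(52.71² + 185.3²) = 192.6 N/mm.
r_n/Ω = (1/2.0) × 0.6 × 480 × (0.707 × 4) = 407.2 N/mm → adequate.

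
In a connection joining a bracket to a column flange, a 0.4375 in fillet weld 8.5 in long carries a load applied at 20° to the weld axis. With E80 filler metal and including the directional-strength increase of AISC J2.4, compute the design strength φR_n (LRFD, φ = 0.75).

φR_n ≈ 104 kips

E80XX → F_EXX = 80 ksi.
t_e = 0.707 × 0.4375 = 0.3093 in; A_we = 0.3093 × 8.5 = 2.629 in².
Directional factor: 1.0 + 0.5 sin^1.5(20°) = 1.1.
F_nw = 0.6 × 80 × 1.1 = 52.8 ksi.
φR_n = 0.75 × 52.8 × 2.629 = 104.1 kips.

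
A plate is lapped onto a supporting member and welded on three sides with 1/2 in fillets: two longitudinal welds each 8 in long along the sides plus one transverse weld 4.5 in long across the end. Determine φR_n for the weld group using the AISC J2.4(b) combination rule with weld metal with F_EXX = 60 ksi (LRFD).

t_e = 0.707 × 0.5 = 0.3535 in.
R_nwl = 0.6 × 60 × 0.3535 × 16 = 203.6 kip (longitudinal, 2 welds).
R_nwt = 0.6 × 60 × 0.3535 × 4.5 = 57.27 kip (transverse, base value).
(i) R_nwl + R_nwt = 260.9 kip; (ii) 0.85 R_nwl + 1.5 R_nwt = 259 kip.
R_n = max = 260.9 kip [governs: (i)]; φR_n = 195.7 kip.

φR_n ≈ 196 kip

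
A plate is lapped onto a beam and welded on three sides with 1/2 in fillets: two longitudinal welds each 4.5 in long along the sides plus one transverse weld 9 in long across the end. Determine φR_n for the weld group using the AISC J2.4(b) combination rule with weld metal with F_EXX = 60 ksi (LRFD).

φR_n ≈ 202 kip

t_e = 0.707 × 0.5 = 0.3535 in.
R_nwl = 0.6 × 60 × 0.3535 × 9 = 114.5 kip (longitudinal, 2 welds).
R_nwt = 0.6 × 60 × 0.3535 × 9 = 114.5 kip (transverse, base value).
(i) R_nwl + R_nwt = 229.1 kip; (ii) 0.85 R_nwl + 1.5 R_nwt = 269.2 kip.
R_n = max = 269.2 kip [governs: (ii)]; φR_n = 201.9 kip.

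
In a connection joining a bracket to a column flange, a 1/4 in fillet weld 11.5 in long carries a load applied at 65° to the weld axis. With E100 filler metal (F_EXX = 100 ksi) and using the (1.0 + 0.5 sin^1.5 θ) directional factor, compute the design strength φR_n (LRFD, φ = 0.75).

φR_n ≈ 131 kip

t_e = 0.707 × 0.25 = 0.1767 in; A_we = 0.1767 × 11.5 = 2.033 in².
Directional factor: 1.0 + 0.5 sin^1.5(65°) = 1.431.
F_nw = 0.6 × 100 × 1.431 = 85.88 ksi.
φR_n = 0.75 × 85.88 × 2.033 = 130.9 kip.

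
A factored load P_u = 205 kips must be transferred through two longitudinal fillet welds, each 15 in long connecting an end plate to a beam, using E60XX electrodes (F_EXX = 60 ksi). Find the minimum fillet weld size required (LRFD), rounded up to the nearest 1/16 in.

w = 3/8 in

Total weld length L = 30 in.
Required throat t_e = P_u / (φ × 0.6 F_EXX × L) = 205 / (0.75 × 0.6 × 60 × 30) = 0.2531 in.
Required leg w = t_e / 0.707 = 0.358 in → use 3/8 in.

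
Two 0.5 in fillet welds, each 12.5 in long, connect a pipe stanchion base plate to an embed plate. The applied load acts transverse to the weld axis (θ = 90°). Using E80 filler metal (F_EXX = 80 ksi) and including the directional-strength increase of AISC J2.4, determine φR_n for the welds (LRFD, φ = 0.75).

φR_n ≈ 477 kips

t_e = 0.707 × 0.5 = 0.3535 in; A_we = 0.3535 × 25 = 8.838 in².
Directional factor: 1.0 + 0.5 sin^1.5(90°) = 1.5.
F_nw = 0.6 × 80 × 1.5 = 72 ksi.
φR_n = 0.75 × 72 × 8.838 = 477.2 kips.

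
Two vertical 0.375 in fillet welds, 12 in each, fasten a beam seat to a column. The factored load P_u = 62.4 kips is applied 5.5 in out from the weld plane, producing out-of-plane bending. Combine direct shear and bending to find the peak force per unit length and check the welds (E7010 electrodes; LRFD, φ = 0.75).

f_max ≈ 7.61 kip/in; adequate

E70XX → F_EXX = 70 ksi.
L_w = 2 × 12 = 24 in; section modulus (unit throat) S = 2 × L²/6 = 48 in².
Direct shear f_v = P/L_w = 62.4/24 = 2.6 kip/in.
Moment M = P × e = 62.4 × 5.5 = 343.2 kip·in; bending f_b = M/S = 7.15 kip/in.
f_max = √(f_v² + f_b²) = √(2.6² + 7.15²) = 7.608 kip/in.
φr_n = 0.75 × 0.6 × 70 × (0.707 × 0.375) = 8.351 kip/in → adequate.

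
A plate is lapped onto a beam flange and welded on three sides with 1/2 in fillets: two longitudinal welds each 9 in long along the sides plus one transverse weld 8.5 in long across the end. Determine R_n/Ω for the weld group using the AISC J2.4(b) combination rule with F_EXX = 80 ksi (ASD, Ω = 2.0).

R_n/Ω ≈ 238 kips

t_e = 0.707 × 0.5 = 0.3535 in.
R_nwl = 0.6 × 80 × 0.3535 × 18 = 305.4 kips (longitudinal, 2 welds).
R_nwt = 0.6 × 80 × 0.3535 × 8.5 = 144.2 kips (transverse, base value).
(i) R_nwl + R_nwt = 449.7 kips; (ii) 0.85 R_nwl + 1.5 R_nwt = 476 kips.
R_n = max = 476 kips [governs: (ii)]; R_n/Ω = 238 kips.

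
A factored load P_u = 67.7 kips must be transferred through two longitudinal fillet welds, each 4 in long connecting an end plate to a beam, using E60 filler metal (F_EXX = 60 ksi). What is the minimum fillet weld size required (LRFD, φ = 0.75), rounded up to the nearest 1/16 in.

w = 1/2 in

Total weld length L = 8 in.
Required throat t_e = P_u / (φ × 0.6 F_EXX × L) = 67.7 / (0.75 × 0.6 × 60 × 8) = 0.3134 in.
Required leg w = t_e / 0.707 = 0.4433 in → use 1/2 in.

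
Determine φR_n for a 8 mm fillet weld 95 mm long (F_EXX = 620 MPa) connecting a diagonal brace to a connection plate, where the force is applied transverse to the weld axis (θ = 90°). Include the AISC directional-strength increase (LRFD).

t_e = 0.707 × 8 = 5.656 mm; A_we = 5.656 × 95 = 537.3 mm².
Directional factor: 1.0 + 0.5 sin^1.5(90°) = 1.5.
F_nw = 0.6 × 620 × 1.5 = 558 MPa.
φR_n = 0.75 × 558 × 537.3 × 10⁻³ = 224.9 kN.

φR_n ≈ 225 kN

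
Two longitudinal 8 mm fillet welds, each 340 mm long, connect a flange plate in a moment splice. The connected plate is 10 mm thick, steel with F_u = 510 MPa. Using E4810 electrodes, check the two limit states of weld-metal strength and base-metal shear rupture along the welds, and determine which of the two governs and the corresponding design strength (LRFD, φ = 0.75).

φR_n ≈ 831 kN (weld metal governs)

E48XX → F_EXX = 480 MPa.
t_e = 0.707 × 8 = 5.656 mm; L = 680 mm.
Weld metal: φR_n = 0.75 × 0.6 × 480 × 5.656 × 680 × 10⁻³ = 830.8 kN.
Base metal (shear rupture): φR_n = 0.75 × 0.6 × 510 × 10 × 680 × 10⁻³ = 1561 kN.
Governing: weld metal.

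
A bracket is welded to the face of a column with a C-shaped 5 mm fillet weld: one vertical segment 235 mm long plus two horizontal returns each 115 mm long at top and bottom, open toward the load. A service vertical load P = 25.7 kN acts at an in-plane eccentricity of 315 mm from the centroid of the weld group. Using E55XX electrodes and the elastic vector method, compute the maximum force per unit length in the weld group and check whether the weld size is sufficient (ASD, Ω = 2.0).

f_max ≈ 278 N/mm; adequate

E55XX → F_EXX = 550 MPa.
Total weld length L_w = 465 mm. Treat welds as unit-width lines.
Centroid: x̄ = 2×115×57.5 / 465 = 28.44 mm from the vertical weld.
Polar moment about centroid: J = I_x + I_y = [235³/12 + 2×115×117.5²] + [235×28.44² + 2(115³/12 + 115×29.06²)] = 4895000 mm³.
Direct shear f_v = P/L_w = 25.7×10³ / 465 = 55.27 N/mm (vertical).
Torsion M = P·e = 25.7×10³ × 315 = 8095500 N·mm.
Critical point at (x, y) = (86.56, 117.5) from centroid. f_tx = M·y/J = 194.3 N/mm; f_ty = M·x/J = 143.2 N/mm.
Resultant f_max = √[f_tx² + (f_v + f_ty)²] = √[194.3² + (55.27 + 143.2)²] = 277.7 N/mm.
Capacity per unit length: r_n/Ω = (1/2.0) × 0.6 × 550 × (0.707 × 5) = 583.3 N/mm.
277.7 ≤ 583.3 → adequate.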